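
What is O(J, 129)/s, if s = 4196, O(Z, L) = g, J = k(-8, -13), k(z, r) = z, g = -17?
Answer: -17/4196 ≈ -0.0040515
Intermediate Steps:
J = -8
O(Z, L) = -17
O(J, 129)/s = -17/4196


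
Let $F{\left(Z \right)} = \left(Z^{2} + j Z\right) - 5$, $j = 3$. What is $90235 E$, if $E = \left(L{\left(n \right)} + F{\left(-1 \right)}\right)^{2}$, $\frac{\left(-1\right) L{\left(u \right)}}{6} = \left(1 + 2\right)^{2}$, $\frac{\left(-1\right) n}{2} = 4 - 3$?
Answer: $335764435$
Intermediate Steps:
$F{\left(Z \right)} = -5 + Z^{2} + 3 Z$ ($F{\left(Z \right)} = \left(Z^{2} + 3 Z\right) - 5 = -5 + Z^{2} + 3 Z$)
$n = -2$ ($n = - 2 \left(4 - 3\right) = \left(-2\right) 1 = -2$)
$L{\left(u \right)} = -54$ ($L{\left(u \right)} = - 6 \left(1 + 2\right)^{2} = - 6 \cdot 3^{2} = \left(-6\right) 9 = -54$)
$E = 3721$ ($E = \left(-54 + \left(-5 + \left(-1\right)^{2} + 3 \left(-1\right)\right)\right)^{2} = \left(-54 - 7\right)^{2} = \left(-61\right)^{2} = 3721$)
$90235 E = 90235 \cdot 3721 = 335764435$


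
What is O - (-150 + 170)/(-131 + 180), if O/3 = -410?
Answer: -60290/49 ≈ -1230.4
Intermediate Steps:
O = -1230 (O = 3*(-410) = -1230)
O - (-150 + 170)/(-131 + 180) = -1230 - (-150 + 170)/(-131 + 180) = -1230 - 20/49 = -60290/49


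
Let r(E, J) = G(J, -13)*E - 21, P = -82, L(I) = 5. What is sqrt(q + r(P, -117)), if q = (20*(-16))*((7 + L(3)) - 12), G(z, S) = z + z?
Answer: sqrt(19167) ≈ 138.44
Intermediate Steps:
G(z, S) = 2*z
r(E, J) = -21 + 2*E*J (r(E, J) = (2*J)*E - 21 = 2*E*J - 21 = -21 + 2*E*J)
q = 0 (q = (20*(-16))*((7 + 5) - 12) = -320*(12 - 12) = -320*0 = 0)
sqrt(q + r(P, -117)) = sqrt(0 + (-21 + 2*(-82)*(-117))) = sqrt(0 + (-21 + 19188)) = sqrt(0 + 19167) = sqrt(19167)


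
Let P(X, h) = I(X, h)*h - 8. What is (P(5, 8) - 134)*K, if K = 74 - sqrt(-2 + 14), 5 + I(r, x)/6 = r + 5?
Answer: 7252 - 196*sqrt(3) ≈ 6912.5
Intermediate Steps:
I(r, x) = 6*r (I(r, x) = -30 + 6*(r + 5) = -30 + 6*(5 + r) = -30 + (30 + 6*r) = 6*r)
P(X, h) = -8 + 6*X*h (P(X, h) = (6*X)*h - 8 = 6*X*h - 8 = -8 + 6*X*h)
K = 74 - 2*sqrt(3) (K = 74 - sqrt(12) = 74 - 2*sqrt(3) ≈ 70.536)
(P(5, 8) - 134)*K = ((-8 + 6*5*8) - 134)*(74 - 2*sqrt(3)) = ((-8 + 240) - 134)*(74 - 2*sqrt(3)) = (232 - 134)*(74 - 2*sqrt(3)) = 98*(74 - 2*sqrt(3)) = 7252 - 196*sqrt(3)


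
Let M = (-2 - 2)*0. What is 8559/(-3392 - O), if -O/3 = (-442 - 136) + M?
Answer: -8559/5126 ≈ -1.6697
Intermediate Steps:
M = 0 (M = -4*0 = 0)
O = 1734 (O = -3*((-442 - 136) + 0) = -3*(-578 + 0) = -3*(-578) = 1734)
8559/(-3392 - O) = 8559/(-3392 - 1*1734) = 8559/(-3392 - 1734) = 8559/(-5126) = 8559*(-1/5126) = -8559/5126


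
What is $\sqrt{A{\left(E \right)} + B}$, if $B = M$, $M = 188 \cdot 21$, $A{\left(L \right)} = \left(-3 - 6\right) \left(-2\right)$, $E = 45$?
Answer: $\sqrt{3966} \approx 62.976$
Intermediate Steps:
$A{\left(L \right)} = 18$ ($A{\left(L \right)} = \left(-3 - 6\right) \left(-2\right) = \left(-9\right) \left(-2\right) = 18$)
$M = 3948$
$B = 3948$
$\sqrt{A{\left(E \right)} + B} = \sqrt{18 + 3948} = \sqrt{3966}$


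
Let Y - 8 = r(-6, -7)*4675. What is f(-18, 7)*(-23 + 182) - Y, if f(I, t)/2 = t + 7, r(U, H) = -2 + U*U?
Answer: -154506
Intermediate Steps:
r(U, H) = -2 + U²
f(I, t) = 14 + 2*t (f(I, t) = 2*(t + 7) = 2*(7 + t) = 14 + 2*t)
Y = 158958 (Y = 8 + (-2 + (-6)²)*4675 = 8 + (-2 + 36)*4675 = 8 + 34*4675 = 8 + 158950 = 158958)
f(-18, 7)*(-23 + 182) - Y = (14 + 2*7)*(-23 + 182) - 1*158958 = (14 + 14)*159 - 158958 = 28*159 - 158958 = 4452 - 158958 = -154506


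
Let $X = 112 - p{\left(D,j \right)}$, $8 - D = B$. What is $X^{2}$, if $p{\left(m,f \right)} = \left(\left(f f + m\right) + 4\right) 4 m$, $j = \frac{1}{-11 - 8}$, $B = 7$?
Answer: $\frac{1102771264}{130321} \approx 8462.0$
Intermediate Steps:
$j = - \frac{1}{19}$ ($j = \frac{1}{-19} = - \frac{1}{19} \approx -0.052632$)
$D = 1$ ($D = 8 - 7 = 1$)
$p{\left(m,f \right)} = m \left(16 + 4 m + 4 f^{2}\right)$ ($p{\left(m,f \right)} = \left(\left(f^{2} + m\right) + 4\right) 4 m = \left(\left(m + f^{2}\right) + 4\right) 4 m = \left(4 + m + f^{2}\right) 4 m = \left(16 + 4 m + 4 f^{2}\right) m = m \left(16 + 4 m + 4 f^{2}\right)$)
$X = \frac{33208}{361}$ ($X = 112 - 4 \cdot 1 \left(4 + 1 + \left(- \frac{1}{19}\right)^{2}\right) = 112 - 4 \cdot 1 \left(4 + 1 + \frac{1}{361}\right) = 112 - 4 \cdot 1 \cdot \frac{1806}{361} = 112 - \frac{7224}{361} = \frac{33208}{361} \approx 91.989$)
$X^{2} = \left(\frac{33208}{361}\right)^{2} = \frac{1102771264}{130321}$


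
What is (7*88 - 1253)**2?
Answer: 405769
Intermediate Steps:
(7*88 - 1253)**2 = (616 - 1253)**2 = (-637)**2 = 405769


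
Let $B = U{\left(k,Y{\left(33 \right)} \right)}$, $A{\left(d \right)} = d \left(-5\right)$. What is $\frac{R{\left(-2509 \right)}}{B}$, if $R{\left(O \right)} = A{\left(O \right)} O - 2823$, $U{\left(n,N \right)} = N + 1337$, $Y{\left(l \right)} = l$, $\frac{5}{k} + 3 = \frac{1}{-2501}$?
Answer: $- \frac{15739114}{685} \approx -22977.0$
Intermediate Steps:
$k = - \frac{12505}{7504}$ ($k = \frac{5}{-3 + \frac{1}{-2501}} = \frac{5}{-3 - \frac{1}{2501}} = \frac{5}{- \frac{7504}{2501}} = 5 \left(- \frac{2501}{7504}\right) = - \frac{12505}{7504} \approx -1.6664$)
$A{\left(d \right)} = - 5 d$
$U{\left(n,N \right)} = 1337 + N$
$B = 1370$ ($B = 1337 + 33 = 1370$)
$R{\left(O \right)} = -2823 - 5 O^{2}$ ($R{\left(O \right)} = - 5 O O - 2823 = - 5 O^{2} - 2823 = -2823 - 5 O^{2}$)
$\frac{R{\left(-2509 \right)}}{B} = \frac{-2823 - 5 \left(-2509\right)^{2}}{1370} = \left(-2823 - 31475405\right) \frac{1}{1370} = \left(-31478228\right) \frac{1}{1370} = - \frac{15739114}{685}$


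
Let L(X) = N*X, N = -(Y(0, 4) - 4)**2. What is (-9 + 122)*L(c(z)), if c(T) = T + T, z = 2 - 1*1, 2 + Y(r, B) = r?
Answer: -8136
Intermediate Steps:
Y(r, B) = -2 + r
z = 1 (z = 2 - 1 = 1)
c(T) = 2*T
N = -36 (N = -((-2 + 0) - 4)**2 = -(-2 - 4)**2 = -1*(-6)**2 = -1*36 = -36)
L(X) = -36*X
(-9 + 122)*L(c(z)) = (-9 + 122)*(-72) = 113*(-36*2) = 113*(-72) = -8136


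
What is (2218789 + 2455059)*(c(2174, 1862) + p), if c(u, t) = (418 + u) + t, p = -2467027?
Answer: -11509691890904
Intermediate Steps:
c(u, t) = 418 + t + u
(2218789 + 2455059)*(c(2174, 1862) + p) = (2218789 + 2455059)*((418 + 1862 + 2174) - 2467027) = 4673848*(4454 - 2467027) = 4673848*(-2462573) = -11509691890904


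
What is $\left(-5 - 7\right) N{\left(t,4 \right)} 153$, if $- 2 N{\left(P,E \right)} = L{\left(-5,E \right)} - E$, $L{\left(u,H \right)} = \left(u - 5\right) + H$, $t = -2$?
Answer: $-9180$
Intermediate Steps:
$L{\left(u,H \right)} = -5 + H + u$ ($L{\left(u,H \right)} = \left(-5 + u\right) + H = -5 + H + u$)
$N{\left(P,E \right)} = 5$ ($N{\left(P,E \right)} = - \frac{\left(-5 + E - 5\right) - E}{2} = - \frac{\left(-10 + E\right) - E}{2} = \left(- \frac{1}{2}\right) \left(-10\right) = 5$)
$\left(-5 - 7\right) N{\left(t,4 \right)} 153 = \left(-5 - 7\right) 5 \cdot 153 = \left(-12\right) 5 \cdot 153 = \left(-60\right) 153 = -9180$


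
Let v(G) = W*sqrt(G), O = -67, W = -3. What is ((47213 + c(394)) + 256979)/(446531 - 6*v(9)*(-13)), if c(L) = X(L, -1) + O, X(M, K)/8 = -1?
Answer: 304117/445829 ≈ 0.68214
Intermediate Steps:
X(M, K) = -8 (X(M, K) = 8*(-1) = -8)
v(G) = -3*sqrt(G)
c(L) = -75 (c(L) = -8 - 67 = -75)
((47213 + c(394)) + 256979)/(446531 - 6*v(9)*(-13)) = ((47213 - 75) + 256979)/(446531 - (-18)*sqrt(9)*(-13)) = (47138 + 256979)/(446531 - (-18)*3*(-13)) = 304117/(446531 - 6*(-9)*(-13)) = 304117/(446531 + 54*(-13)) = 304117/(446531 - 702) = 304117/445829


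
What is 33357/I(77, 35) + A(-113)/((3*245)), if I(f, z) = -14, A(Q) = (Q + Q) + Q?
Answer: -1167721/490 ≈ -2383.1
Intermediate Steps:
A(Q) = 3*Q (A(Q) = 2*Q + Q = 3*Q)
33357/I(77, 35) + A(-113)/((3*245)) = 33357/(-14) + (3*(-113))/((3*245)) = 33357*(-1/14) - 339/735 = -33357/14 - 339*1/735 = -33357/14 - 113/245 = -1167721/490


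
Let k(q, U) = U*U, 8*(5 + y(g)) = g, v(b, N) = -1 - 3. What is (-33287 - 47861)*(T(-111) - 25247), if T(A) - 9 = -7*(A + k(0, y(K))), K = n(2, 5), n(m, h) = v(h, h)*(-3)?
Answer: 1991919669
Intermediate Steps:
v(b, N) = -4
n(m, h) = 12 (n(m, h) = -4*(-3) = 12)
K = 12
y(g) = -5 + g/8
k(q, U) = U²
T(A) = -307/4 - 7*A (T(A) = 9 - 7*(A + (-5 + (⅛)*12)²) = 9 - 7*(A + (-5 + 3/2)²) = 9 - 7*(A + (-7/2)²) = 9 - 7*(A + 49/4) = 9 - 7*(49/4 + A) = 9 + (-343/4 - 7*A) = -307/4 - 7*A)
(-33287 - 47861)*(T(-111) - 25247) = (-33287 - 47861)*((-307/4 - 7*(-111)) - 25247) = -81148*((-307/4 + 777) - 25247) = -81148*(2801/4 - 25247) = -81148*(-98187/4) = 1991919669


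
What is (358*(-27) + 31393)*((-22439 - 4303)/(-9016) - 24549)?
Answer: -2404169050767/4508 ≈ -5.3331e+8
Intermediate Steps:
(358*(-27) + 31393)*((-22439 - 4303)/(-9016) - 24549) = (-9666 + 31393)*(-26742*(-1/9016) - 24549) = 21727*(13371/4508 - 24549) = 21727*(-110653521/4508) = -2404169050767/4508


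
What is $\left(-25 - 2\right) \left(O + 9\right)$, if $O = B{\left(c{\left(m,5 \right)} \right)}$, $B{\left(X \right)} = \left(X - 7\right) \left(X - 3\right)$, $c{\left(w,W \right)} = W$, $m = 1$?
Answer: $-135$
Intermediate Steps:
$B{\left(X \right)} = \left(-7 + X\right) \left(-3 + X\right)$
$O = -4$ ($O = 21 + 5^{2} - 50 = 21 + 25 - 50 = -4$)
$\left(-25 - 2\right) \left(O + 9\right) = \left(-25 - 2\right) \left(-4 + 9\right) = \left(-27\right) 5 = -135$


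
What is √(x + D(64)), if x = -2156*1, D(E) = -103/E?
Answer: 3*I*√15343/8 ≈ 46.45*I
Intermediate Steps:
x = -2156
√(x + D(64)) = √(-2156 - 103/64) = √(-138087/64) = 3*I*√15343/8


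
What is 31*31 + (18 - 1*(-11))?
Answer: 990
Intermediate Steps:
31*31 + (18 - 1*(-11)) = 961 + (18 + 11) = 961 + 29 = 990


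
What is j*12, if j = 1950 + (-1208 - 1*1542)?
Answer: -9600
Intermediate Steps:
j = -800 (j = 1950 + (-1208 - 1542) = 1950 - 2750 = -800)
j*12 = -800*12 = -9600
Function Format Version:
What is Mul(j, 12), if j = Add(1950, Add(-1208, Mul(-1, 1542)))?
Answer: -9600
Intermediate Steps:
j = -800 (j = Add(1950, Add(-1208, -1542)) = Add(1950, -2750) = -800)
Mul(j, 12) = Mul(-800, 12) = -9600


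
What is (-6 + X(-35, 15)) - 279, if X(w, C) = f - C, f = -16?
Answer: -316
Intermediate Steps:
X(w, C) = -16 - C
(-6 + X(-35, 15)) - 279 = (-6 + (-16 - 1*15)) - 279 = (-6 + (-16 - 15)) - 279 = (-6 - 31) - 279 = -37 - 279 = -316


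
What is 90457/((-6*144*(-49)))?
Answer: 90457/42336 ≈ 2.1366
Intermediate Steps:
90457/((-6*144*(-49))) = 90457/((-864*(-49))) = 90457/42336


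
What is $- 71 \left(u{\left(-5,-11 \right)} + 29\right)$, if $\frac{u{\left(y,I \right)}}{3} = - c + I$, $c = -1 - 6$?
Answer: $-1207$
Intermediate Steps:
$c = -7$ ($c = -1 - 6 = -7$)
$u{\left(y,I \right)} = 21 + 3 I$ ($u{\left(y,I \right)} = 3 \left(\left(-1\right) \left(-7\right) + I\right) = 3 \left(7 + I\right) = 21 + 3 I$)
$- 71 \left(u{\left(-5,-11 \right)} + 29\right) = - 71 \left(\left(21 + 3 \left(-11\right)\right) + 29\right) = - 71 \left(\left(21 - 33\right) + 29\right) = - 71 \left(-12 + 29\right) = \left(-71\right) 17 = -1207$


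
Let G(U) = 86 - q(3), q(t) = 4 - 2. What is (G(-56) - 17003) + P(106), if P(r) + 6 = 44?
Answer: -16881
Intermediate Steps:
P(r) = 38 (P(r) = -6 + 44 = 38)
q(t) = 2
G(U) = 84 (G(U) = 86 - 1*2 = 86 - 2 = 84)
(G(-56) - 17003) + P(106) = (84 - 17003) + 38 = -16919 + 38 = -16881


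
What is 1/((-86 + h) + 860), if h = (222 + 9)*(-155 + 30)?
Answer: -1/28101 ≈ -3.5586e-5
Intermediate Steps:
h = -28875 (h = 231*(-125) = -28875)
1/((-86 + h) + 860) = 1/((-86 - 28875) + 860) = 1/(-28961 + 860) = 1/(-28101) = -1/28101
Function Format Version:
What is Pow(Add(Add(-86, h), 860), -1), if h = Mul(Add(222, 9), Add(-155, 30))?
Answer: Rational(-1, 28101) ≈ -3.5586e-5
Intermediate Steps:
h = -28875 (h = Mul(231, -125) = -28875)
Pow(Add(Add(-86, h), 860), -1) = Pow(Add(Add(-86, -28875), 860), -1) = Pow(Add(-28961, 860), -1) = Pow(-28101, -1) = Rational(-1, 28101)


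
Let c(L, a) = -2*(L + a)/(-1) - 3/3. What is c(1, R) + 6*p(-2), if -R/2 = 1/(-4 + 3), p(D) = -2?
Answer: -7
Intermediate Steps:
R = 2 (R = -2/(-4 + 3) = -2/(-1) = -2*(-1) = 2)
c(L, a) = -1 + 2*L + 2*a (c(L, a) = -2*(L + a)*(-1) - 3*⅓ = -2*(-L - a) - 1 = (2*L + 2*a) - 1 = -1 + 2*L + 2*a)
c(1, R) + 6*p(-2) = (-1 + 2*1 + 2*2) + 6*(-2) = (-1 + 2 + 4) - 12 = 5 - 12 = -7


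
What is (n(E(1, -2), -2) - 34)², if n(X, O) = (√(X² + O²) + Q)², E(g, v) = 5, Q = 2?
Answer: 465 - 8*√29 ≈ 421.92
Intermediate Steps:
n(X, O) = (2 + √(O² + X²))² (n(X, O) = (√(X² + O²) + 2)² = (√(O² + X²) + 2)² = (2 + √(O² + X²))²)
(n(E(1, -2), -2) - 34)² = ((2 + √((-2)² + 5²))² - 34)² = ((2 + √(4 + 25))² - 34)² = ((2 + √29)² - 34)² = (-34 + (2 + √29)²)²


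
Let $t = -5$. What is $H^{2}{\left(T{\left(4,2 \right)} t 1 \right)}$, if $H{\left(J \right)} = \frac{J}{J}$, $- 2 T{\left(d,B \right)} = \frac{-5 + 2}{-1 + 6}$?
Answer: $1$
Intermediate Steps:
$T{\left(d,B \right)} = \frac{3}{10}$ ($T{\left(d,B \right)} = - \frac{\left(-5 + 2\right) \frac{1}{-1 + 6}}{2} = - \frac{\left(-3\right) \frac{1}{5}}{2} = \left(- \frac{1}{2}\right) \left(- \frac{3}{5}\right) = \frac{3}{10}$)
$H{\left(J \right)} = 1$
$H^{2}{\left(T{\left(4,2 \right)} t 1 \right)} = 1^{2} = 1$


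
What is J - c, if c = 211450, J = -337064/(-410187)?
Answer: -86733704086/410187 ≈ -2.1145e+5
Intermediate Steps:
J = 337064/410187 (J = -337064*(-1/410187) = 337064/410187 ≈ 0.82173)
J - c = 337064/410187 - 1*211450 = 337064/410187 - 211450 = -86733704086/410187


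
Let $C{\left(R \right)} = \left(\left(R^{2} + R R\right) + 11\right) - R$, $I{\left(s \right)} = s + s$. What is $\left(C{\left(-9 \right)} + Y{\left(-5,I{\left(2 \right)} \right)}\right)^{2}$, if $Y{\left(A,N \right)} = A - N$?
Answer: $29929$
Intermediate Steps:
$I{\left(s \right)} = 2 s$
$C{\left(R \right)} = 11 - R + 2 R^{2}$ ($C{\left(R \right)} = \left(\left(R^{2} + R^{2}\right) + 11\right) - R = \left(2 R^{2} + 11\right) - R = \left(11 + 2 R^{2}\right) - R = 11 - R + 2 R^{2}$)
$\left(C{\left(-9 \right)} + Y{\left(-5,I{\left(2 \right)} \right)}\right)^{2} = \left(\left(11 - -9 + 2 \left(-9\right)^{2}\right) - \left(5 + 2 \cdot 2\right)\right)^{2} = \left(\left(11 + 9 + 2 \cdot 81\right) - 9\right)^{2} = \left(\left(11 + 9 + 162\right) - 9\right)^{2} = \left(182 - 9\right)^{2} = 173^{2} = 29929$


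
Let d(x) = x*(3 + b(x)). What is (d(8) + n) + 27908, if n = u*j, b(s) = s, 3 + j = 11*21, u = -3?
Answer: 27312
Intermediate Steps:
j = 228 (j = -3 + 11*21 = -3 + 231 = 228)
d(x) = x*(3 + x)
n = -684 (n = -3*228 = -684)
(d(8) + n) + 27908 = (8*(3 + 8) - 684) + 27908 = (8*11 - 684) + 27908 = (88 - 684) + 27908 = -596 + 27908 = 27312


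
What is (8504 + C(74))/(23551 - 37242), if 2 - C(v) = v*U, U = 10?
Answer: -7766/13691 ≈ -0.56723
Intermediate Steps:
C(v) = 2 - 10*v (C(v) = 2 - v*10 = 2 - 10*v)
(8504 + C(74))/(23551 - 37242) = (8504 + (2 - 10*74))/(23551 - 37242) = (8504 + (2 - 740))/(-13691) = (8504 - 738)*(-1/13691) = 7766*(-1/13691) = -7766/13691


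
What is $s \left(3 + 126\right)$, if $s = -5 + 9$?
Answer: $516$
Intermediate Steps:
$s = 4$
$s \left(3 + 126\right) = 4 \left(3 + 126\right) = 4 \cdot 129 = 516$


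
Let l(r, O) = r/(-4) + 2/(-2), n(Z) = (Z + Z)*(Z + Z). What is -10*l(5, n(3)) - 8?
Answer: 29/2 ≈ 14.500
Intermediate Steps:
n(Z) = 4*Z**2 (n(Z) = (2*Z)*(2*Z) = 4*Z**2)
l(r, O) = -1 - r/4 (l(r, O) = r*(-1/4) + 2*(-1/2) = -r/4 - 1 = -1 - r/4)
-10*l(5, n(3)) - 8 = -10*(-1 - 1/4*5) - 8 = -10*(-1 - 5/4) - 8 = -10*(-9/4) - 8 = 45/2 - 8 = 29/2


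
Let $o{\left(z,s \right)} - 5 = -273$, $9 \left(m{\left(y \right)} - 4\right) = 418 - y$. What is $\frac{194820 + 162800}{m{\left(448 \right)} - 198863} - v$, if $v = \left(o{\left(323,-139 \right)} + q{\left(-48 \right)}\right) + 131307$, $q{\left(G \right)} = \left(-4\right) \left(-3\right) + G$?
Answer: $- \frac{78155759621}{596587} \approx -1.31 \cdot 10^{5}$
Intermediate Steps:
$m{\left(y \right)} = \frac{454}{9} - \frac{y}{9}$ ($m{\left(y \right)} = 4 + \frac{418 - y}{9} = 4 - \left(- \frac{418}{9} + \frac{y}{9}\right) = \frac{454}{9} - \frac{y}{9}$)
$o{\left(z,s \right)} = -268$ ($o{\left(z,s \right)} = 5 - 273 = -268$)
$q{\left(G \right)} = 12 + G$
$v = 131003$ ($v = \left(-268 + \left(12 - 48\right)\right) + 131307 = \left(-268 - 36\right) + 131307 = -304 + 131307 = 131003$)
$\frac{194820 + 162800}{m{\left(448 \right)} - 198863} - v = \frac{194820 + 162800}{\left(\frac{454}{9} - \frac{448}{9}\right) - 198863} - 131003 = \frac{357620}{\left(\frac{454}{9} - \frac{448}{9}\right) - 198863} - 131003 = \frac{357620}{\frac{2}{3} - 198863} - 131003 = \frac{357620}{- \frac{596587}{3}} - 131003 = 357620 \left(- \frac{3}{596587}\right) - 131003 = - \frac{1072860}{596587} - 131003 = - \frac{78155759621}{596587}$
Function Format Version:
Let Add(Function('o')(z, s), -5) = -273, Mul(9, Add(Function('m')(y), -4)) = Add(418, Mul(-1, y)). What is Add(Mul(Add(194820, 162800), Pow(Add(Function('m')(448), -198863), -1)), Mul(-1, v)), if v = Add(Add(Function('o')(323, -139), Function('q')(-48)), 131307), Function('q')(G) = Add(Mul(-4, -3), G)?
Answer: Rational(-78155759621, 596587) ≈ -1.3100e+5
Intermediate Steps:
Function('m')(y) = Add(Rational(454, 9), Mul(Rational(-1, 9), y)) (Function('m')(y) = Add(4, Mul(Rational(1, 9), Add(418, Mul(-1, y)))) = Add(4, Add(Rational(418, 9), Mul(Rational(-1, 9), y))) = Add(Rational(454, 9), Mul(Rational(-1, 9), y)))
Function('o')(z, s) = -268 (Function('o')(z, s) = Add(5, -273) = -268)
Function('q')(G) = Add(12, G)
v = 131003 (v = Add(Add(-268, Add(12, -48)), 131307) = Add(Add(-268, -36), 131307) = Add(-304, 131307) = 131003)
Add(Mul(Add(194820, 162800), Pow(Add(Function('m')(448), -198863), -1)), Mul(-1, v)) = Add(Mul(Add(194820, 162800), Pow(Add(Add(Rational(454, 9), Mul(Rational(-1, 9), 448)), -198863), -1)), Mul(-1, 131003)) = Add(Mul(357620, Pow(Add(Add(Rational(454, 9), Rational(-448, 9)), -198863), -1)), -131003) = Add(Mul(357620, Pow(Add(Rational(2, 3), -198863), -1)), -131003) = Add(Mul(357620, Pow(Rational(-596587, 3), -1)), -131003) = Add(Mul(357620, Rational(-3, 596587)), -131003) = Add(Rational(-1072860, 596587), -131003) = Rational(-78155759621, 596587)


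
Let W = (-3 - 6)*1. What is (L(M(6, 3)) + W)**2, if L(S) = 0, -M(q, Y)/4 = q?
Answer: 81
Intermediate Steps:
M(q, Y) = -4*q
W = -9 (W = -9*1 = -9)
(L(M(6, 3)) + W)**2 = (0 - 9)**2 = (-9)**2 = 81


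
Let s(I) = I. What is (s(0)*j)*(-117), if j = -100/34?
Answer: 0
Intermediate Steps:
j = -50/17 (j = -100*1/34 = -50/17 ≈ -2.9412)
(s(0)*j)*(-117) = (0*(-50/17))*(-117) = 0*(-117) = 0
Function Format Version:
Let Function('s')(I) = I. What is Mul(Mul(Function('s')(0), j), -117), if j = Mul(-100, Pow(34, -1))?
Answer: 0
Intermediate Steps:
j = Rational(-50, 17) (j = Mul(-100, Rational(1, 34)) = Rational(-50, 17) ≈ -2.9412)
Mul(Mul(Function('s')(0), j), -117) = Mul(Mul(0, Rational(-50, 17)), -117) = Mul(0, -117) = 0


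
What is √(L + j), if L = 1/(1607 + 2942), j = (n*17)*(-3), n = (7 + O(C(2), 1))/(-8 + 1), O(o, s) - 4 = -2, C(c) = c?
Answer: √66488120314/31843 ≈ 8.0976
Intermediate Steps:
O(o, s) = 2 (O(o, s) = 4 - 2 = 2)
n = -9/7 (n = (7 + 2)/(-8 + 1) = 9/(-7) = 9*(-⅐) = -9/7 ≈ -1.2857)
j = 459/7 (j = -9/7*17*(-3) = -153/7*(-3) = 459/7 ≈ 65.571)
L = 1/4549 ≈ 0.00021983
√(L + j) = √(1/4549 + 459/7) = √(2087998/31843) = √66488120314/31843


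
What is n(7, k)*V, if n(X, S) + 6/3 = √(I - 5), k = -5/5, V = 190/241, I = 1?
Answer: -380/241 + 380*I/241 ≈ -1.5768 + 1.5768*I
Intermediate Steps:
V = 190/241 (V = 190*(1/241) = 190/241 ≈ 0.78838)
k = -1 (k = -5*⅕ = -1)
n(X, S) = -2 + 2*I (n(X, S) = -2 + √(1 - 5) = -2 + √(-4) = -2 + 2*I)
n(7, k)*V = (-2 + 2*I)*(190/241) = -380/241 + 380*I/241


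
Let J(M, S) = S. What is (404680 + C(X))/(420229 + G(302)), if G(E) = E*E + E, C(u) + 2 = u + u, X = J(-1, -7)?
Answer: 404664/511735 ≈ 0.79077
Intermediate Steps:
X = -7
C(u) = -2 + 2*u (C(u) = -2 + (u + u) = -2 + 2*u)
G(E) = E + E² (G(E) = E² + E = E + E²)
(404680 + C(X))/(420229 + G(302)) = (404680 + (-2 + 2*(-7)))/(420229 + 302*(1 + 302)) = (404680 + (-2 - 14))/(420229 + 302*303) = (404680 - 16)/(420229 + 91506) = 404664/511735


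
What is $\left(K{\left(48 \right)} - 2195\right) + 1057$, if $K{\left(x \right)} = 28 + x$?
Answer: $-1062$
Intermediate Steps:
$\left(K{\left(48 \right)} - 2195\right) + 1057 = \left(\left(28 + 48\right) - 2195\right) + 1057 = \left(76 - 2195\right) + 1057 = -2119 + 1057 = -1062$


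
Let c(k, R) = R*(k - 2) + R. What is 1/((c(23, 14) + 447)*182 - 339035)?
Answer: -1/201625 ≈ -4.9597e-6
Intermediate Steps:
c(k, R) = R + R*(-2 + k) (c(k, R) = R*(-2 + k) + R = R + R*(-2 + k))
1/((c(23, 14) + 447)*182 - 339035) = 1/((14*(-1 + 23) + 447)*182 - 339035) = 1/((14*22 + 447)*182 - 339035) = 1/((308 + 447)*182 - 339035) = 1/(755*182 - 339035) = 1/(137410 - 339035) = 1/(-201625) = -1/201625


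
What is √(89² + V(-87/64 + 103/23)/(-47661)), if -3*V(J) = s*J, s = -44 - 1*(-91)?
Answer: √609174921553130873/8769624 ≈ 89.000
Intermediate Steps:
s = 47 (s = -44 + 91 = 47)
V(J) = -47*J/3
√(89² + V(-87/64 + 103/23)/(-47661)) = √(89² - 47*(-87/64 + 103/23)/3/(-47661)) = √(7921 - 47*(-87*1/64 + 103*(1/23))/3*(-1/47661)) = √(7921 - 47*(-87/64 + 103/23)/3*(-1/47661)) = √(7921 - 47/3*4591/1472*(-1/47661)) = √(7921 - 215777/4416*(-1/47661)) = √(7921 + 215777/210470976) = √(1667140816673/210470976) = √609174921553130873/8769624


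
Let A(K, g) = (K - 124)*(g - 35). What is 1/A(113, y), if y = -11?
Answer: 1/506 ≈ 0.0019763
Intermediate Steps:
A(K, g) = (-124 + K)*(-35 + g)
1/A(113, y) = 1/(4340 - 124*(-11) - 35*113 + 113*(-11)) = 1/(4340 + 1364 - 3955 - 1243) = 1/506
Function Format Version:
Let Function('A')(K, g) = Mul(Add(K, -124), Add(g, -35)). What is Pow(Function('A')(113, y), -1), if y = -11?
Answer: Rational(1, 506) ≈ 0.0019763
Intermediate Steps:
Function('A')(K, g) = Mul(Add(-124, K), Add(-35, g))
Pow(Function('A')(113, y), -1) = Pow(Add(4340, Mul(-124, -11), Mul(-35, 113), Mul(113, -11)), -1) = Pow(Add(4340, 1364, -3955, -1243), -1) = Pow(506, -1) = Rational(1, 506)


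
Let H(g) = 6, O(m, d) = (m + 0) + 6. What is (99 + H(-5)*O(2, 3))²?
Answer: 21609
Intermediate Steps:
O(m, d) = 6 + m (O(m, d) = m + 6 = 6 + m)
(99 + H(-5)*O(2, 3))² = (99 + 6*(6 + 2))² = (99 + 6*8)² = (99 + 48)² = 147² = 21609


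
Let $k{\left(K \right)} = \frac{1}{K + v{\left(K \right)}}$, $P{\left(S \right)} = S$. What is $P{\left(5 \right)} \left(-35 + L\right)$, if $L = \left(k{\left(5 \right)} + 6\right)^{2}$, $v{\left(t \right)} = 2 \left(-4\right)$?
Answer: $- \frac{130}{9} \approx -14.444$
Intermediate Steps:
$v{\left(t \right)} = -8$
$k{\left(K \right)} = \frac{1}{-8 + K}$ ($k{\left(K \right)} = \frac{1}{K - 8} = \frac{1}{-8 + K}$)
$L = \frac{289}{9}$ ($L = \left(\frac{1}{-8 + 5} + 6\right)^{2} = \left(\frac{1}{-3} + 6\right)^{2} = \left(- \frac{1}{3} + 6\right)^{2} = \left(\frac{17}{3}\right)^{2} = \frac{289}{9} \approx 32.111$)
$P{\left(5 \right)} \left(-35 + L\right) = 5 \left(-35 + \frac{289}{9}\right) = 5 \left(- \frac{26}{9}\right) = - \frac{130}{9}$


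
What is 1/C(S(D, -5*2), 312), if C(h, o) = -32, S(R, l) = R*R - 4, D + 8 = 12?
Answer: -1/32 ≈ -0.031250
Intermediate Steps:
D = 4 (D = -8 + 12 = 4)
S(R, l) = -4 + R² (S(R, l) = R² - 4 = -4 + R²)
1/C(S(D, -5*2), 312) = 1/(-32) = -1/32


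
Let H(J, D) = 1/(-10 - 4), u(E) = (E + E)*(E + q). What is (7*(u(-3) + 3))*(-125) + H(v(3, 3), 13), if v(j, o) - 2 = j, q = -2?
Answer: -404251/14 ≈ -28875.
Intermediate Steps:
v(j, o) = 2 + j
u(E) = 2*E*(-2 + E) (u(E) = (E + E)*(E - 2) = (2*E)*(-2 + E) = 2*E*(-2 + E))
H(J, D) = -1/14 (H(J, D) = 1/(-14) = -1/14)
(7*(u(-3) + 3))*(-125) + H(v(3, 3), 13) = (7*(2*(-3)*(-2 - 3) + 3))*(-125) - 1/14 = (7*(2*(-3)*(-5) + 3))*(-125) - 1/14 = (7*(30 + 3))*(-125) - 1/14 = (7*33)*(-125) - 1/14 = 231*(-125) - 1/14 = -28875 - 1/14 = -404251/14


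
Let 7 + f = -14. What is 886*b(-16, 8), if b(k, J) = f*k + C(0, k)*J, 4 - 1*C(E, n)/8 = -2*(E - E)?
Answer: 524512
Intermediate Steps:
f = -21 (f = -7 - 14 = -21)
C(E, n) = 32 (C(E, n) = 32 - (-16)*(E - E) = 32 - (-16)*0 = 32 - 8*0 = 32 + 0 = 32)
b(k, J) = -21*k + 32*J
886*b(-16, 8) = 886*(-21*(-16) + 32*8) = 886*(336 + 256) = 886*592 = 524512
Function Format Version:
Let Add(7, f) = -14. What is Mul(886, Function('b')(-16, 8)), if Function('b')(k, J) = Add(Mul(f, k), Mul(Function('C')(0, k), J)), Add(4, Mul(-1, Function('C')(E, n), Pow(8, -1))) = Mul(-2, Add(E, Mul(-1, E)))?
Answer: 524512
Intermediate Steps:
f = -21 (f = Add(-7, -14) = -21)
Function('C')(E, n) = 32 (Function('C')(E, n) = Add(32, Mul(-8, Mul(-2, Add(E, Mul(-1, E))))) = Add(32, Mul(-8, Mul(-2, 0))) = Add(32, Mul(-8, 0)) = Add(32, 0) = 32)
Function('b')(k, J) = Add(Mul(-21, k), Mul(32, J))
Mul(886, Function('b')(-16, 8)) = Mul(886, Add(Mul(-21, -16), Mul(32, 8))) = Mul(886, Add(336, 256)) = Mul(886, 592) = 524512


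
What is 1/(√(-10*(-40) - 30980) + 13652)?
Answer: 3413/46601921 - I*√7645/93203842 ≈ 7.3237e-5 - 9.3811e-7*I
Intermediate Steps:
1/(√(-10*(-40) - 30980) + 13652) = 1/(√(400 - 30980) + 13652) = 1/(√(-30580) + 13652) = 1/(2*I*√7645 + 13652) = 1/(13652 + 2*I*√7645)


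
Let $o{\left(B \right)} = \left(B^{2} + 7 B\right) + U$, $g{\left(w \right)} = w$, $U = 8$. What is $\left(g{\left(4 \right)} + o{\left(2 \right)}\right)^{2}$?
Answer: $900$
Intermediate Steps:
$o{\left(B \right)} = 8 + B^{2} + 7 B$ ($o{\left(B \right)} = \left(B^{2} + 7 B\right) + 8 = 8 + B^{2} + 7 B$)
$\left(g{\left(4 \right)} + o{\left(2 \right)}\right)^{2} = \left(4 + \left(8 + 2^{2} + 7 \cdot 2\right)\right)^{2} = \left(4 + \left(8 + 4 + 14\right)\right)^{2} = \left(4 + 26\right)^{2} = 30^{2} = 900$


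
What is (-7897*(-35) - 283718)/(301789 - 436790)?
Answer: 7323/135001 ≈ 0.054244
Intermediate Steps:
(-7897*(-35) - 283718)/(301789 - 436790) = (276395 - 283718)/(-135001) = -7323*(-1/135001) = 7323/135001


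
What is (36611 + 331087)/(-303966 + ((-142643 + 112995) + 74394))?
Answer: -183849/129610 ≈ -1.4185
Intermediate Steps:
(36611 + 331087)/(-303966 + ((-142643 + 112995) + 74394)) = 367698/(-303966 + (-29648 + 74394)) = 367698/(-303966 + 44746) = 367698/(-259220) = 367698*(-1/259220) = -183849/129610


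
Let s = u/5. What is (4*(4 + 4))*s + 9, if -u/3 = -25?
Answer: 489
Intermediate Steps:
u = 75 (u = -3*(-25) = 75)
s = 15 (s = 75/5 = 75*(⅕) = 15)
(4*(4 + 4))*s + 9 = (4*(4 + 4))*15 + 9 = (4*8)*15 + 9 = 32*15 + 9 = 480 + 9 = 489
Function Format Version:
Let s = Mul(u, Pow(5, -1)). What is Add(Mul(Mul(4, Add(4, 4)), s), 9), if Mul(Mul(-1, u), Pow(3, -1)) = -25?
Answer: 489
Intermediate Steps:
u = 75 (u = Mul(-3, -25) = 75)
s = 15 (s = Mul(75, Pow(5, -1)) = Mul(75, Rational(1, 5)) = 15)
Add(Mul(Mul(4, Add(4, 4)), s), 9) = Add(Mul(Mul(4, Add(4, 4)), 15), 9) = Add(Mul(Mul(4, 8), 15), 9) = Add(Mul(32, 15), 9) = Add(480, 9) = 489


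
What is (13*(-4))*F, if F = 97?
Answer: -5044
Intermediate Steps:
(13*(-4))*F = (13*(-4))*97 = -52*97 = -5044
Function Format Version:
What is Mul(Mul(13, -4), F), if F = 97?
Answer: -5044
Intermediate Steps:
Mul(Mul(13, -4), F) = Mul(Mul(13, -4), 97) = Mul(-52, 97) = -5044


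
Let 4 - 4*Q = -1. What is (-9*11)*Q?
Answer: -495/4 ≈ -123.75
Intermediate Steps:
Q = 5/4 (Q = 1 - ¼*(-1) = 1 + ¼ = 5/4 ≈ 1.2500)
(-9*11)*Q = -9*11*(5/4) = -99*5/4 = -495/4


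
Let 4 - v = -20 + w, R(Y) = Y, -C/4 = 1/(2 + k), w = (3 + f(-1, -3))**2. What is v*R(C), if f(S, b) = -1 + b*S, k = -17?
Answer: -4/15 ≈ -0.26667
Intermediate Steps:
f(S, b) = -1 + S*b
w = 25 (w = (3 + (-1 - 1*(-3)))**2 = (3 + (-1 + 3))**2 = (3 + 2)**2 = 5**2 = 25)
C = 4/15 (C = -4/(2 - 17) = -4/(-15) = -4*(-1/15) = 4/15 ≈ 0.26667)
v = -1 (v = 4 - (-20 + 25) = 4 - 1*5 = 4 - 5 = -1)
v*R(C) = -1*4/15 = -4/15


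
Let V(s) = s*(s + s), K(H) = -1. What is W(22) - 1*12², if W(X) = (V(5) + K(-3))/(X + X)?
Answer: -6287/44 ≈ -142.89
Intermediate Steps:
V(s) = 2*s² (V(s) = s*(2*s) = 2*s²)
W(X) = 49/(2*X) (W(X) = (2*5² - 1)/(X + X) = (2*25 - 1)/((2*X)) = (50 - 1)*(1/(2*X)) = 49*(1/(2*X)) = 49/(2*X))
W(22) - 1*12² = (49/2)/22 - 1*12² = (49/2)*(1/22) - 1*144 = 49/44 - 144 = -6287/44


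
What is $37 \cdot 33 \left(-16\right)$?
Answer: $-19536$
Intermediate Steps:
$37 \cdot 33 \left(-16\right) = 1221 \left(-16\right) = -19536$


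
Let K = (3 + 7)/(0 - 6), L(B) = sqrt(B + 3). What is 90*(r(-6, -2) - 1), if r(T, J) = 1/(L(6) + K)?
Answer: -45/2 ≈ -22.500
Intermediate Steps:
L(B) = sqrt(3 + B)
K = -5/3 (K = 10/(-6) = 10*(-1/6) = -5/3 ≈ -1.6667)
r(T, J) = 3/4 (r(T, J) = 1/(sqrt(3 + 6) - 5/3) = 1/(sqrt(9) - 5/3) = 1/(3 - 5/3) = 1/(4/3) = 3/4)
90*(r(-6, -2) - 1) = 90*(3/4 - 1) = 90*(-1/4) = -45/2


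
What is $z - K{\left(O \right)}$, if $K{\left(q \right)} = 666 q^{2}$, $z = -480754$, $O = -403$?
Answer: $-108645148$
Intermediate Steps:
$z - K{\left(O \right)} = -480754 - 666 \left(-403\right)^{2} = -480754 - 666 \cdot 162409 = -480754 - 108164394 = -108645148$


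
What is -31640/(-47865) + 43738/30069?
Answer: 202993502/95950179 ≈ 2.1156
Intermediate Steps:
-31640/(-47865) + 43738/30069 = -31640*(-1/47865) + 43738*(1/30069) = 6328/9573 + 43738/30069 = 202993502/95950179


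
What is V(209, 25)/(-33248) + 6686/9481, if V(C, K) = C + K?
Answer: 110038787/157612144 ≈ 0.69816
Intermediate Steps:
V(209, 25)/(-33248) + 6686/9481 = (209 + 25)/(-33248) + 6686/9481 = 234*(-1/33248) + 6686*(1/9481) = -117/16624 + 6686/9481 = 110038787/157612144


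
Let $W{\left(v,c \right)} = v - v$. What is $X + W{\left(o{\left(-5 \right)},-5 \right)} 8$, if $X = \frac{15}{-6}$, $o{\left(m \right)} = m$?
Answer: $- \frac{5}{2} \approx -2.5$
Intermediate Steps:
$W{\left(v,c \right)} = 0$
$X = - \frac{5}{2}$ ($X = 15 \left(- \frac{1}{6}\right) = - \frac{5}{2} \approx -2.5$)
$X + W{\left(o{\left(-5 \right)},-5 \right)} 8 = - \frac{5}{2} + 0 \cdot 8 = - \frac{5}{2} + 0 = - \frac{5}{2}$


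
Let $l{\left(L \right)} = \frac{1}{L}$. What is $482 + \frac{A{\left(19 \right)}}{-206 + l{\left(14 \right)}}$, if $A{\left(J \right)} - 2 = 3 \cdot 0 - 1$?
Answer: $\frac{1389592}{2883} \approx 482.0$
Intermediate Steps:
$A{\left(J \right)} = 1$ ($A{\left(J \right)} = 2 + \left(3 \cdot 0 - 1\right) = 2 + \left(0 - 1\right) = 2 - 1 = 1$)
$482 + \frac{A{\left(19 \right)}}{-206 + l{\left(14 \right)}} = 482 + 1 \frac{1}{-206 + \frac{1}{14}} = 482 + 1 \frac{1}{- \frac{2883}{14}} = 482 + 1 \left(- \frac{14}{2883}\right) = 482 - \frac{14}{2883} = \frac{1389592}{2883}$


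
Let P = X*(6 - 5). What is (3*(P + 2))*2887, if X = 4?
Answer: 51966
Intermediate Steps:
P = 4 (P = 4*(6 - 5) = 4*1 = 4)
(3*(P + 2))*2887 = (3*(4 + 2))*2887 = (3*6)*2887 = 18*2887 = 51966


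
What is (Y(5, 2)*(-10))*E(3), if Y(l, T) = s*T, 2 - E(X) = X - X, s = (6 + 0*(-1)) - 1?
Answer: -200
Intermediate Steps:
s = 5 (s = (6 + 0) - 1 = 6 - 1 = 5)
E(X) = 2 (E(X) = 2 - (X - X) = 2 - 1*0 = 2 + 0 = 2)
Y(l, T) = 5*T
(Y(5, 2)*(-10))*E(3) = ((5*2)*(-10))*2 = (10*(-10))*2 = -100*2 = -200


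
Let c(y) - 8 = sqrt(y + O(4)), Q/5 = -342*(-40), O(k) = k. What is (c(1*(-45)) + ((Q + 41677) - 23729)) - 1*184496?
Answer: -98140 + I*sqrt(41) ≈ -98140.0 + 6.4031*I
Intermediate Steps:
Q = 68400 (Q = 5*(-342*(-40)) = 5*13680 = 68400)
c(y) = 8 + sqrt(4 + y) (c(y) = 8 + sqrt(y + 4) = 8 + sqrt(4 + y))
(c(1*(-45)) + ((Q + 41677) - 23729)) - 1*184496 = ((8 + sqrt(4 + 1*(-45))) + ((68400 + 41677) - 23729)) - 1*184496 = ((8 + sqrt(4 - 45)) + (110077 - 23729)) - 184496 = ((8 + sqrt(-41)) + 86348) - 184496 = ((8 + I*sqrt(41)) + 86348) - 184496 = (86356 + I*sqrt(41)) - 184496 = -98140 + I*sqrt(41)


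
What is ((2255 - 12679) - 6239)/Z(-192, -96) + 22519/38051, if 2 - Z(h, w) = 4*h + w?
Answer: -614542359/32952166 ≈ -18.650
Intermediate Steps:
Z(h, w) = 2 - w - 4*h (Z(h, w) = 2 - (4*h + w) = 2 - (w + 4*h) = 2 + (-w - 4*h) = 2 - w - 4*h)
((2255 - 12679) - 6239)/Z(-192, -96) + 22519/38051 = ((2255 - 12679) - 6239)/(2 - 1*(-96) - 4*(-192)) + 22519/38051 = (-10424 - 6239)/(2 + 96 + 768) + 22519*(1/38051) = -16663/866 + 22519/38051 = -614542359/32952166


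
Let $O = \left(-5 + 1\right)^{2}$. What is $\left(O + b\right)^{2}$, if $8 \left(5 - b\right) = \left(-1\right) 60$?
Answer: $\frac{3249}{4} \approx 812.25$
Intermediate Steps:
$b = \frac{25}{2}$ ($b = 5 - \frac{\left(-1\right) 60}{8} = 5 - - \frac{15}{2} = 5 + \frac{15}{2} = \frac{25}{2} \approx 12.5$)
$O = 16$ ($O = \left(-4\right)^{2} = 16$)
$\left(O + b\right)^{2} = \left(16 + \frac{25}{2}\right)^{2} = \left(\frac{57}{2}\right)^{2} = \frac{3249}{4}$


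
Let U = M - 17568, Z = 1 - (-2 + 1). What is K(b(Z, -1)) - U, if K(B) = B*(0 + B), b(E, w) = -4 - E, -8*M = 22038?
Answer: 81435/4 ≈ 20359.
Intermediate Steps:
M = -11019/4 (M = -⅛*22038 = -11019/4 ≈ -2754.8)
Z = 2 (Z = 1 - 1*(-1) = 1 + 1 = 2)
U = -81291/4 (U = -11019/4 - 17568 = -81291/4 ≈ -20323.)
K(B) = B² (K(B) = B*B = B²)
K(b(Z, -1)) - U = (-4 - 1*2)² - 1*(-81291/4) = (-4 - 2)² + 81291/4 = (-6)² + 81291/4 = 36 + 81291/4 = 81435/4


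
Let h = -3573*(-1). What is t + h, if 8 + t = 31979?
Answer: 35544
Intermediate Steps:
t = 31971 (t = -8 + 31979 = 31971)
h = 3573
t + h = 31971 + 3573 = 35544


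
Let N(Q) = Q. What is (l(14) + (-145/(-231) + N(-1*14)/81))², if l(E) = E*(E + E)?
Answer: 5991436003081/38900169 ≈ 1.5402e+5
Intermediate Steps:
l(E) = 2*E² (l(E) = E*(2*E) = 2*E²)
(l(14) + (-145/(-231) + N(-1*14)/81))² = (2*14² + (-145/(-231) - 1*14/81))² = (2*196 + (-145*(-1/231) - 14*1/81))² = (392 + (145/231 - 14/81))² = (392 + 2837/6237)² = (2447741/6237)² = 5991436003081/38900169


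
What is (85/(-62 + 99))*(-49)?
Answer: -4165/37 ≈ -112.57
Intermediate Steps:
(85/(-62 + 99))*(-49) = (85/37)*(-49) = -4165/37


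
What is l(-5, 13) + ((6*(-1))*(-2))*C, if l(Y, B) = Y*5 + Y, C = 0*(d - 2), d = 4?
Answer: -30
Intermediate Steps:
C = 0 (C = 0*(4 - 2) = 0*2 = 0)
l(Y, B) = 6*Y (l(Y, B) = 5*Y + Y = 6*Y)
l(-5, 13) + ((6*(-1))*(-2))*C = 6*(-5) + ((6*(-1))*(-2))*0 = -30 - 6*(-2)*0 = -30 + 12*0 = -30 + 0 = -30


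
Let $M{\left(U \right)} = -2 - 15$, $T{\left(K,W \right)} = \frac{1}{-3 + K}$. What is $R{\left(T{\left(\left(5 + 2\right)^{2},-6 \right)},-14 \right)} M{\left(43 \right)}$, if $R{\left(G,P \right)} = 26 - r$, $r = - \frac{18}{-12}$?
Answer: $- \frac{833}{2} \approx -416.5$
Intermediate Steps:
$M{\left(U \right)} = -17$ ($M{\left(U \right)} = -2 - 15 = -17$)
$r = \frac{3}{2}$ ($r = \left(-18\right) \left(- \frac{1}{12}\right) = \frac{3}{2} \approx 1.5$)
$R{\left(G,P \right)} = \frac{49}{2}$ ($R{\left(G,P \right)} = 26 - \frac{3}{2} = \frac{49}{2}$)
$R{\left(T{\left(\left(5 + 2\right)^{2},-6 \right)},-14 \right)} M{\left(43 \right)} = \frac{49}{2} \left(-17\right) = - \frac{833}{2}$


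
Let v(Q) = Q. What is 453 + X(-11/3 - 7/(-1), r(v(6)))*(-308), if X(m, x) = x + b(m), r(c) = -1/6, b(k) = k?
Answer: -1567/3 ≈ -522.33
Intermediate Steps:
r(c) = -⅙ (r(c) = -1*⅙ = -⅙)
X(m, x) = m + x (X(m, x) = x + m = m + x)
453 + X(-11/3 - 7/(-1), r(v(6)))*(-308) = 453 + ((-11/3 - 7/(-1)) - ⅙)*(-308) = 453 + ((-11*⅓ - 7*(-1)) - ⅙)*(-308) = 453 + ((-11/3 + 7) - ⅙)*(-308) = 453 + (10/3 - ⅙)*(-308) = 453 + (19/6)*(-308) = 453 - 2926/3 = -1567/3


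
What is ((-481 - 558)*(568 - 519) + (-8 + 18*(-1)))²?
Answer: 2594577969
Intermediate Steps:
((-481 - 558)*(568 - 519) + (-8 + 18*(-1)))² = (-1039*49 + (-8 - 18))² = (-50911 - 26)² = (-50937)² = 2594577969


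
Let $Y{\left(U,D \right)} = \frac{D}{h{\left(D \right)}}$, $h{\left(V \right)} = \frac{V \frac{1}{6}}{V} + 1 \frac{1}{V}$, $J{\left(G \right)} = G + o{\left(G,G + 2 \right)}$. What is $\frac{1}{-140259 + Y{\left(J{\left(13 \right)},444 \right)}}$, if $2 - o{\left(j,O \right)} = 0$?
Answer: $- \frac{25}{3440763} \approx -7.2658 \cdot 10^{-6}$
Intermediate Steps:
$o{\left(j,O \right)} = 2$ ($o{\left(j,O \right)} = 2 - 0 = 2 + 0 = 2$)
$J{\left(G \right)} = 2 + G$ ($J{\left(G \right)} = G + 2 = 2 + G$)
$h{\left(V \right)} = \frac{1}{6} + \frac{1}{V}$ ($h{\left(V \right)} = \frac{V \frac{1}{6}}{V} + \frac{1}{V} = \frac{\frac{1}{6} V}{V} + \frac{1}{V} = \frac{1}{6} + \frac{1}{V}$)
$Y{\left(U,D \right)} = \frac{6 D^{2}}{6 + D}$ ($Y{\left(U,D \right)} = \frac{D}{\frac{1}{6} \frac{1}{D} \left(6 + D\right)} = \frac{6 D}{6 + D} D = \frac{6 D^{2}}{6 + D}$)
$\frac{1}{-140259 + Y{\left(J{\left(13 \right)},444 \right)}} = \frac{1}{-140259 + \frac{6 \cdot 444^{2}}{6 + 444}} = \frac{1}{-140259 + 6 \cdot 197136 \cdot \frac{1}{450}} = \frac{1}{-140259 + \frac{65712}{25}} = \frac{1}{- \frac{3440763}{25}} = - \frac{25}{3440763}$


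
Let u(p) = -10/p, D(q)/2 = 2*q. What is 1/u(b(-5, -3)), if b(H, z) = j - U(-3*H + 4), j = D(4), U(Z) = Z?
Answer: 3/10 ≈ 0.30000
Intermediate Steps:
D(q) = 4*q (D(q) = 2*(2*q) = 4*q)
j = 16 (j = 4*4 = 16)
b(H, z) = 12 + 3*H (b(H, z) = 16 - (-3*H + 4) = 16 - (4 - 3*H) = 16 + (-4 + 3*H) = 12 + 3*H)
1/u(b(-5, -3)) = 1/(-10/(12 + 3*(-5))) = 1/(-10/(12 - 15)) = 1/(-10/(-3)) = 1/(-10*(-⅓)) = 1/(10/3) = 3/10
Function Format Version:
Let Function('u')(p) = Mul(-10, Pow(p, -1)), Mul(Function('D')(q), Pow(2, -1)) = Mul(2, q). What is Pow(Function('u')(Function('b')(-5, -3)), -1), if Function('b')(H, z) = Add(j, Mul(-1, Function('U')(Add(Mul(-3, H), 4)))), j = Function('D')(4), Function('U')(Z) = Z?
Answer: Rational(3, 10) ≈ 0.30000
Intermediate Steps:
Function('D')(q) = Mul(4, q) (Function('D')(q) = Mul(2, Mul(2, q)) = Mul(4, q))
j = 16 (j = Mul(4, 4) = 16)
Function('b')(H, z) = Add(12, Mul(3, H)) (Function('b')(H, z) = Add(16, Mul(-1, Add(Mul(-3, H), 4))) = Add(16, Mul(-1, Add(4, Mul(-3, H)))) = Add(16, Add(-4, Mul(3, H))) = Add(12, Mul(3, H)))
Pow(Function('u')(Function('b')(-5, -3)), -1) = Pow(Mul(-10, Pow(Add(12, Mul(3, -5)), -1)), -1) = Pow(Mul(-10, Pow(Add(12, -15), -1)), -1) = Pow(Mul(-10, Pow(-3, -1)), -1) = Pow(Mul(-10, Rational(-1, 3)), -1) = Pow(Rational(10, 3), -1) = Rational(3, 10)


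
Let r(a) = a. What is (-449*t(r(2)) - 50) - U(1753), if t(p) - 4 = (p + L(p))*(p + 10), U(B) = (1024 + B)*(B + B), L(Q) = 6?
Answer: -9781112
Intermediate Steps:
U(B) = 2*B*(1024 + B) (U(B) = (1024 + B)*(2*B) = 2*B*(1024 + B))
t(p) = 4 + (6 + p)*(10 + p) (t(p) = 4 + (p + 6)*(p + 10) = 4 + (6 + p)*(10 + p))
(-449*t(r(2)) - 50) - U(1753) = (-449*(64 + 2² + 16*2) - 50) - 2*1753*(1024 + 1753) = (-449*(64 + 4 + 32) - 50) - 2*1753*2777 = (-449*100 - 50) - 1*9736162 = (-44900 - 50) - 9736162 = -44950 - 9736162 = -9781112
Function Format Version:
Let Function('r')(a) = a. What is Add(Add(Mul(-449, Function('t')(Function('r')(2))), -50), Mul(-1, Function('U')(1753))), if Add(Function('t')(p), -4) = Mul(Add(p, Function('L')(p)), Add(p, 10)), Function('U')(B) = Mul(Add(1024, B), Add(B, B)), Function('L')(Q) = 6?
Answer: -9781112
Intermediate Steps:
Function('U')(B) = Mul(2, B, Add(1024, B)) (Function('U')(B) = Mul(Add(1024, B), Mul(2, B)) = Mul(2, B, Add(1024, B)))
Function('t')(p) = Add(4, Mul(Add(6, p), Add(10, p))) (Function('t')(p) = Add(4, Mul(Add(p, 6), Add(p, 10))) = Add(4, Mul(Add(6, p), Add(10, p))))
Add(Add(Mul(-449, Function('t')(Function('r')(2))), -50), Mul(-1, Function('U')(1753))) = Add(Add(Mul(-449, Add(64, Pow(2, 2), Mul(16, 2))), -50), Mul(-1, Mul(2, 1753, Add(1024, 1753)))) = Add(Add(Mul(-449, Add(64, 4, 32)), -50), Mul(-1, Mul(2, 1753, 2777))) = Add(Add(Mul(-449, 100), -50), Mul(-1, 9736162)) = Add(Add(-44900, -50), -9736162) = Add(-44950, -9736162) = -9781112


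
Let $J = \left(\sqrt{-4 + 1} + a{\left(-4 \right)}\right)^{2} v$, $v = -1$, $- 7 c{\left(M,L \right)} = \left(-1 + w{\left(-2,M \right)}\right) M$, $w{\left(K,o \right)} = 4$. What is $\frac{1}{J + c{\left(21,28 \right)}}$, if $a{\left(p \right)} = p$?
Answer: $- \frac{i}{8 \sqrt{3} + 22 i} \approx -0.032544 - 0.020498 i$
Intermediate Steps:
$c{\left(M,L \right)} = - \frac{3 M}{7}$ ($c{\left(M,L \right)} = - \frac{\left(-1 + 4\right) M}{7} = - \frac{3 M}{7}$)
$J = - \left(-4 + i \sqrt{3}\right)^{2}$ ($J = \left(\sqrt{-4 + 1} - 4\right)^{2} \left(-1\right) = \left(\sqrt{-3} - 4\right)^{2} \left(-1\right) = \left(i \sqrt{3} - 4\right)^{2} \left(-1\right) = \left(-4 + i \sqrt{3}\right)^{2} \left(-1\right) = - \left(-4 + i \sqrt{3}\right)^{2} \approx -13.0 + 13.856 i$)
$\frac{1}{J + c{\left(21,28 \right)}} = \frac{1}{\left(-13 + 8 i \sqrt{3}\right) - 9} = \frac{1}{-22 + 8 i \sqrt{3}}$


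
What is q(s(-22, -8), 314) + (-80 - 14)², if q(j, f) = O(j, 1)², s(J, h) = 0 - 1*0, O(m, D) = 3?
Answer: 8845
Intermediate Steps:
s(J, h) = 0 (s(J, h) = 0 + 0 = 0)
q(j, f) = 9 (q(j, f) = 3² = 9)
q(s(-22, -8), 314) + (-80 - 14)² = 9 + (-80 - 14)² = 9 + (-94)² = 9 + 8836 = 8845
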